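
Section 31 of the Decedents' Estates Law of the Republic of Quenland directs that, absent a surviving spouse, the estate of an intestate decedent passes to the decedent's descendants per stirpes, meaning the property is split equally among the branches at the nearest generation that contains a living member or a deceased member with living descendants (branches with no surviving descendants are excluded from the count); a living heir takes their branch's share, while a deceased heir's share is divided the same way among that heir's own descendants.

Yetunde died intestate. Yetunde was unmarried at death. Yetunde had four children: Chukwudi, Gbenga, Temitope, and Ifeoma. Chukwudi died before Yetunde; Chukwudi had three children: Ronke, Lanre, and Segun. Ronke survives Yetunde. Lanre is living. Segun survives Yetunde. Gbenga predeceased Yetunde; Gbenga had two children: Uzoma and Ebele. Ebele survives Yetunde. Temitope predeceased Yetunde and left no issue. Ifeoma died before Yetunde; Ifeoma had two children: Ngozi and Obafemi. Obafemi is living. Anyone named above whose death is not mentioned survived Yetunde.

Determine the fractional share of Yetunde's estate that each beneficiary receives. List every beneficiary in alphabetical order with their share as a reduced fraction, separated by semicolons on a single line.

Ebele 1/6; Lanre 1/9; Ngozi 1/6; Obafemi 1/6; Ronke 1/9; Segun 1/9; Uzoma 1/6

There is no surviving spouse, so the entire estate passes to Yetunde's descendants per stirpes.
Temitope left no surviving issue, so that branch lapses and is disregarded.
The estate is divided into 3 equal shares of 1/3 among Chukwudi, Gbenga, Ifeoma.
Chukwudi predeceased; the 1/3 allotted to Chukwudi's branch passes to Chukwudi's issue by representation.
The 1/3 is divided into 3 equal shares of 1/9 among Ronke, Lanre, Segun.
Ronke is living and takes 1/9.
Lanre is living and takes 1/9.
Segun is living and takes 1/9.
Gbenga predeceased; the 1/3 allotted to Gbenga's branch passes to Gbenga's issue by representation.
The 1/3 is divided into 2 equal shares of 1/6 among Uzoma, Ebele.
Uzoma is living and takes 1/6.
Ebele is living and takes 1/6.
Ifeoma predeceased; the 1/3 allotted to Ifeoma's branch passes to Ifeoma's issue by representation.
The 1/3 is divided into 2 equal shares of 1/6 among Ngozi, Obafemi.
Ngozi is living and takes 1/6.
Obafemi is living and takes 1/6.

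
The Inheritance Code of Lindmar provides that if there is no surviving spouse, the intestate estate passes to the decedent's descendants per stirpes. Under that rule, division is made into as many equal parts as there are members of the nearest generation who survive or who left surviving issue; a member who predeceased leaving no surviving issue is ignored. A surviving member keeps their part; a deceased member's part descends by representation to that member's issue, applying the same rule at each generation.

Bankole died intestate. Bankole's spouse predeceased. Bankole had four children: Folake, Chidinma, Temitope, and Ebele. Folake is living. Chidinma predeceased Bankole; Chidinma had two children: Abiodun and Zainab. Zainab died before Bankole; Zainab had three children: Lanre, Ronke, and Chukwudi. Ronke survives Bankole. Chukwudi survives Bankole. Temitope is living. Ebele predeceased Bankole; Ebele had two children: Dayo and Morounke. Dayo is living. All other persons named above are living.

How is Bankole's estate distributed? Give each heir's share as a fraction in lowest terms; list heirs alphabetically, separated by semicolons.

There is no surviving spouse, so the entire estate passes to Bankole's descendants per stirpes.
The estate is divided into 4 equal shares of 1/4 among Folake, Chidinma, Temitope, Ebele.
Folake is living and takes 1/4.
Chidinma predeceased; the 1/4 allotted to Chidinma's branch passes to Chidinma's issue by representation.
The 1/4 is divided into 2 equal shares of 1/8 among Abiodun, Zainab.
Abiodun is living and takes 1/8.
Zainab predeceased; the 1/8 allotted to Zainab's branch passes to Zainab's issue by representation.
The 1/8 is divided into 3 equal shares of 1/24 among Lanre, Ronke, Chukwudi.
Lanre is living and takes 1/24.
Ronke is living and takes 1/24.
Chukwudi is living and takes 1/24.
Temitope is living and takes 1/4.
Ebele predeceased; the 1/4 allotted to Ebele's branch passes to Ebele's issue by representation.
The 1/4 is divided into 2 equal shares of 1/8 among Dayo, Morounke.
Dayo is living and takes 1/8.
Morounke is living and takes 1/8.

Abiodun 1/8; Chukwudi 1/24; Dayo 1/8; Folake 1/4; Lanre 1/24; Morounke 1/8; Ronke 1/24; Temitope 1/4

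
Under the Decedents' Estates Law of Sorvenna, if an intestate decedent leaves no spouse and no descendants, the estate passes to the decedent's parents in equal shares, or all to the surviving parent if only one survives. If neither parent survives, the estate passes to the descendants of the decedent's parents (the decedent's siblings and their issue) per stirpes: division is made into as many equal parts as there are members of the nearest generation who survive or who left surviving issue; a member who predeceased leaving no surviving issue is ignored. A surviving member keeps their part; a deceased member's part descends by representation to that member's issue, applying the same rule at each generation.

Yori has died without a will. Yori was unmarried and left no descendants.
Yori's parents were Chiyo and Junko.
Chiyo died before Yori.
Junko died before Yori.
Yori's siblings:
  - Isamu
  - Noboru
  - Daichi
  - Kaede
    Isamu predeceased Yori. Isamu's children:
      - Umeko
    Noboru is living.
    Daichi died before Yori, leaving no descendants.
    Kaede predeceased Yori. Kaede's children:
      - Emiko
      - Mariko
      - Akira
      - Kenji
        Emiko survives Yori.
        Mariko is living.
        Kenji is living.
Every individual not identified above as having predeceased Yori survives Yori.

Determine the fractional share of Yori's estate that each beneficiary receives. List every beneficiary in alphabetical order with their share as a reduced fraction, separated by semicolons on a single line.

Akira 1/12; Emiko 1/12; Kenji 1/12; Mariko 1/12; Noboru 1/3; Umeko 1/3

Neither parent survives and there are no descendants, so the estate passes to Yori's siblings and their issue per stirpes.
Daichi left no surviving issue, so that branch lapses and is disregarded.
The estate is divided into 3 equal shares of 1/3 among Isamu, Noboru, Kaede.
Isamu predeceased; the 1/3 allotted to Isamu's branch passes to Isamu's issue by representation.
Umeko is the sole taker at this level and receives the full 1/3.
Noboru is living and takes 1/3.
Kaede predeceased; the 1/3 allotted to Kaede's branch passes to Kaede's issue by representation.
The 1/3 is divided into 4 equal shares of 1/12 among Emiko, Mariko, Akira, Kenji.
Emiko is living and takes 1/12.
Mariko is living and takes 1/12.
Akira is living and takes 1/12.
Kenji is living and takes 1/12.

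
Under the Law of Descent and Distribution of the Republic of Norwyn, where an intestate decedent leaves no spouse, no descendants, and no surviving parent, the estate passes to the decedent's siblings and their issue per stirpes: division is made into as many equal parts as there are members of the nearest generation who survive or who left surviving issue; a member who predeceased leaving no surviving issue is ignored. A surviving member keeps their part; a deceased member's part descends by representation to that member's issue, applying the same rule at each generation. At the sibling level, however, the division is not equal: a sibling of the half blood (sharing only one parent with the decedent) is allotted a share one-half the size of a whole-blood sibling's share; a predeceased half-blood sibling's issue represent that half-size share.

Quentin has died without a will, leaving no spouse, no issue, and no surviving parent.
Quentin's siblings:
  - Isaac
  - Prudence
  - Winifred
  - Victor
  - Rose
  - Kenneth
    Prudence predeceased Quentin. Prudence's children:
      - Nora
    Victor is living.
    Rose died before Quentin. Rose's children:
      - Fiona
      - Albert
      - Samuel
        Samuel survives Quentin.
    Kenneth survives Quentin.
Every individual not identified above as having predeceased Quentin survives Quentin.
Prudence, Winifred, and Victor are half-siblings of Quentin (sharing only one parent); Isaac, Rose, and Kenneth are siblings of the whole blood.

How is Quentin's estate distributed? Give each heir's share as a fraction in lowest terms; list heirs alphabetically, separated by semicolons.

Albert 2/27; Fiona 2/27; Isaac 2/9; Kenneth 2/9; Nora 1/9; Samuel 2/27; Victor 1/9; Winifred 1/9

No spouse, descendants, or parent survives, so the estate passes to Quentin's siblings per stirpes.
Half-blood siblings count for one-half the weight of whole-blood siblings at the initial division.
Dividing 1 in proportion to weights (total weight 9/2): Isaac (weight 1) → 2/9; Prudence (weight 1/2) → 1/9; Winifred (weight 1/2) → 1/9; Victor (weight 1/2) → 1/9; Rose (weight 1) → 2/9; Kenneth (weight 1) → 2/9.
Isaac is living and takes 2/9.
Prudence predeceased; the 1/9 allotted to Prudence's branch passes to Prudence's issue by representation.
Nora is the sole taker at this level and receives the full 1/9.
Winifred is living and takes 1/9.
Victor is living and takes 1/9.
Rose predeceased; the 2/9 allotted to Rose's branch passes to Rose's issue by representation.
The 2/9 is divided into 3 equal shares of 2/27 among Fiona, Albert, Samuel.
Fiona is living and takes 2/27.
Albert is living and takes 2/27.
Samuel is living and takes 2/27.
Kenneth is living and takes 2/9.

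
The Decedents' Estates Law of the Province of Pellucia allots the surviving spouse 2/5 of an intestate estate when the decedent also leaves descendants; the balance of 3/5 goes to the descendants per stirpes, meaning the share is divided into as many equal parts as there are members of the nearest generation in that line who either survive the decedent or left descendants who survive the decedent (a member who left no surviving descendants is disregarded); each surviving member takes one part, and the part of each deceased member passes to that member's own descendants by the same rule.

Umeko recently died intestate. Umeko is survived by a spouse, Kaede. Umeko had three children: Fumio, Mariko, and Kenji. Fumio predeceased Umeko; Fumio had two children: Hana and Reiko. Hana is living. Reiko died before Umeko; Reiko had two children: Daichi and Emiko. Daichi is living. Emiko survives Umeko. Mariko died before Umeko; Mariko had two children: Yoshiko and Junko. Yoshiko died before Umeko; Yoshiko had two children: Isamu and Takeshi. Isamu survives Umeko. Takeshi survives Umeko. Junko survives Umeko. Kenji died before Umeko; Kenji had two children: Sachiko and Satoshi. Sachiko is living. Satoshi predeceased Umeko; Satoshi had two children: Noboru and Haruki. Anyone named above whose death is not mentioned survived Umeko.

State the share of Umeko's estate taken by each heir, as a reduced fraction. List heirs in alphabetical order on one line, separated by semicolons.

Daichi 1/20; Emiko 1/20; Hana 1/10; Haruki 1/20; Isamu 1/20; Junko 1/10; Kaede 2/5; Noboru 1/20; Sachiko 1/10; Takeshi 1/20

Kaede, as surviving spouse, takes 2/5.
The remaining 3/5 passes to Umeko's descendants per stirpes.
The 3/5 is divided into 3 equal shares of 1/5 among Fumio, Mariko, Kenji.
Fumio predeceased; the 1/5 allotted to Fumio's branch passes to Fumio's issue by representation.
The 1/5 is divided into 2 equal shares of 1/10 among Hana, Reiko.
Hana is living and takes 1/10.
Reiko predeceased; the 1/10 allotted to Reiko's branch passes to Reiko's issue by representation.
The 1/10 is divided into 2 equal shares of 1/20 among Daichi, Emiko.
Daichi is living and takes 1/20.
Emiko is living and takes 1/20.
Mariko predeceased; the 1/5 allotted to Mariko's branch passes to Mariko's issue by representation.
The 1/5 is divided into 2 equal shares of 1/10 among Yoshiko, Junko.
Yoshiko predeceased; the 1/10 allotted to Yoshiko's branch passes to Yoshiko's issue by representation.
The 1/10 is divided into 2 equal shares of 1/20 among Isamu, Takeshi.
Isamu is living and takes 1/20.
Takeshi is living and takes 1/20.
Junko is living and takes 1/10.
Kenji predeceased; the 1/5 allotted to Kenji's branch passes to Kenji's issue by representation.
The 1/5 is divided into 2 equal shares of 1/10 among Sachiko, Satoshi.
Sachiko is living and takes 1/10.
Satoshi predeceased; the 1/10 allotted to Satoshi's branch passes to Satoshi's issue by representation.
The 1/10 is divided into 2 equal shares of 1/20 among Noboru, Haruki.
Noboru is living and takes 1/20.
Haruki is living and takes 1/20.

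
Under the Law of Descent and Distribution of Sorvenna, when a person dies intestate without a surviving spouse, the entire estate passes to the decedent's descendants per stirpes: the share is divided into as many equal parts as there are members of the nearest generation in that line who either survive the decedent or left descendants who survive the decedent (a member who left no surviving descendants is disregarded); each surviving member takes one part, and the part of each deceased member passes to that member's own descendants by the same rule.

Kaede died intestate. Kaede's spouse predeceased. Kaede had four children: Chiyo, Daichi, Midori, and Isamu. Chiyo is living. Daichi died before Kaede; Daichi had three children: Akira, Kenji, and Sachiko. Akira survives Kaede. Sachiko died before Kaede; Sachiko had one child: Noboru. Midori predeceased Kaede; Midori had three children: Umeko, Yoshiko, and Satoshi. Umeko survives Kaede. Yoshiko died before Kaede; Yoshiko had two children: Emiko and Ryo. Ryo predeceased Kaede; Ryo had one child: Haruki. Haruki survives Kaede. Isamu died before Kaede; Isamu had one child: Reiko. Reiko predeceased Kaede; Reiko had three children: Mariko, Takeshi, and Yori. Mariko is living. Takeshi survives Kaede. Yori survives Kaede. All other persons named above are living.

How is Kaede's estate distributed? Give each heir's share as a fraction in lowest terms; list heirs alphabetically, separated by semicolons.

There is no surviving spouse, so the entire estate passes to Kaede's descendants per stirpes.
The estate is divided into 4 equal shares of 1/4 among Chiyo, Daichi, Midori, Isamu.
Chiyo is living and takes 1/4.
Daichi predeceased; the 1/4 allotted to Daichi's branch passes to Daichi's issue by representation.
The 1/4 is divided into 3 equal shares of 1/12 among Akira, Kenji, Sachiko.
Akira is living and takes 1/12.
Kenji is living and takes 1/12.
Sachiko predeceased; the 1/12 allotted to Sachiko's branch passes to Sachiko's issue by representation.
Noboru is the sole taker at this level and receives the full 1/12.
Midori predeceased; the 1/4 allotted to Midori's branch passes to Midori's issue by representation.
The 1/4 is divided into 3 equal shares of 1/12 among Umeko, Yoshiko, Satoshi.
Umeko is living and takes 1/12.
Yoshiko predeceased; the 1/12 allotted to Yoshiko's branch passes to Yoshiko's issue by representation.
The 1/12 is divided into 2 equal shares of 1/24 among Emiko, Ryo.
Emiko is living and takes 1/24.
Ryo predeceased; the 1/24 allotted to Ryo's branch passes to Ryo's issue by representation.
Haruki is the sole taker at this level and receives the full 1/24.
Satoshi is living and takes 1/12.
Isamu predeceased; the 1/4 allotted to Isamu's branch passes to Isamu's issue by representation.
Reiko's line is the sole branch at this level, so the full 1/4 passes to Reiko's issue by representation.
The 1/4 is divided into 3 equal shares of 1/12 among Mariko, Takeshi, Yori.
Mariko is living and takes 1/12.
Takeshi is living and takes 1/12.
Yori is living and takes 1/12.

Akira 1/12; Chiyo 1/4; Emiko 1/24; Haruki 1/24; Kenji 1/12; Mariko 1/12; Noboru 1/12; Satoshi 1/12; Takeshi 1/12; Umeko 1/12; Yori 1/12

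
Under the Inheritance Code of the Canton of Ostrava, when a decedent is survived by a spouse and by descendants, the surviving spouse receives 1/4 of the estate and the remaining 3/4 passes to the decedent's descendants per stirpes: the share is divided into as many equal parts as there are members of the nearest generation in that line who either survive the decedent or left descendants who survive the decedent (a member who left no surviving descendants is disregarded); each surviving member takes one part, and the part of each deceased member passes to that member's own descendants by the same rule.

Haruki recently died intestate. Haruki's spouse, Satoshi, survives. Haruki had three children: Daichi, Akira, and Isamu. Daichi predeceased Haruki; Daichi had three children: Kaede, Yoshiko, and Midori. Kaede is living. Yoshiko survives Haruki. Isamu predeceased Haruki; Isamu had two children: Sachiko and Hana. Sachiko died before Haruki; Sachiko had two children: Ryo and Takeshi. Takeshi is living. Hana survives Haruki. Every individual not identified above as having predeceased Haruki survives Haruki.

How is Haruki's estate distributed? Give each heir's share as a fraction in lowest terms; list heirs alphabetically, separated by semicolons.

Satoshi, as surviving spouse, takes 1/4.
The remaining 3/4 passes to Haruki's descendants per stirpes.
The 3/4 is divided into 3 equal shares of 1/4 among Daichi, Akira, Isamu.
Daichi predeceased; the 1/4 allotted to Daichi's branch passes to Daichi's issue by representation.
The 1/4 is divided into 3 equal shares of 1/12 among Kaede, Yoshiko, Midori.
Kaede is living and takes 1/12.
Yoshiko is living and takes 1/12.
Midori is living and takes 1/12.
Akira is living and takes 1/4.
Isamu predeceased; the 1/4 allotted to Isamu's branch passes to Isamu's issue by representation.
The 1/4 is divided into 2 equal shares of 1/8 among Sachiko, Hana.
Sachiko predeceased; the 1/8 allotted to Sachiko's branch passes to Sachiko's issue by representation.
The 1/8 is divided into 2 equal shares of 1/16 among Ryo, Takeshi.
Ryo is living and takes 1/16.
Takeshi is living and takes 1/16.
Hana is living and takes 1/8.

Akira 1/4; Hana 1/8; Kaede 1/12; Midori 1/12; Ryo 1/16; Satoshi 1/4; Takeshi 1/16; Yoshiko 1/12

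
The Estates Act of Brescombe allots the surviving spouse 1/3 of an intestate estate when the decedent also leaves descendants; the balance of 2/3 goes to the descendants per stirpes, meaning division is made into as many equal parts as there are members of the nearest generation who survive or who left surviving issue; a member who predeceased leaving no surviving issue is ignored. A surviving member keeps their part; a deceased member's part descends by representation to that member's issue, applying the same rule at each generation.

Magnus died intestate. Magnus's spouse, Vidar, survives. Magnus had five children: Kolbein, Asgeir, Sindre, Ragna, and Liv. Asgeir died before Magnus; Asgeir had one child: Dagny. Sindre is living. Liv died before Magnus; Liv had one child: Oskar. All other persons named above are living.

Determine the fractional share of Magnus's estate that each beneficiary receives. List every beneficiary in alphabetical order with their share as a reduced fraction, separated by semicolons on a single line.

Vidar, as surviving spouse, takes 1/3.
The remaining 2/3 passes to Magnus's descendants per stirpes.
The 2/3 is divided into 5 equal shares of 2/15 among Kolbein, Asgeir, Sindre, Ragna, Liv.
Kolbein is living and takes 2/15.
Asgeir predeceased; the 2/15 allotted to Asgeir's branch passes to Asgeir's issue by representation.
Dagny is the sole taker at this level and receives the full 2/15.
Sindre is living and takes 2/15.
Ragna is living and takes 2/15.
Liv predeceased; the 2/15 allotted to Liv's branch passes to Liv's issue by representation.
Oskar is the sole taker at this level and receives the full 2/15.

Dagny 2/15; Kolbein 2/15; Oskar 2/15; Ragna 2/15; Sindre 2/15; Vidar 1/3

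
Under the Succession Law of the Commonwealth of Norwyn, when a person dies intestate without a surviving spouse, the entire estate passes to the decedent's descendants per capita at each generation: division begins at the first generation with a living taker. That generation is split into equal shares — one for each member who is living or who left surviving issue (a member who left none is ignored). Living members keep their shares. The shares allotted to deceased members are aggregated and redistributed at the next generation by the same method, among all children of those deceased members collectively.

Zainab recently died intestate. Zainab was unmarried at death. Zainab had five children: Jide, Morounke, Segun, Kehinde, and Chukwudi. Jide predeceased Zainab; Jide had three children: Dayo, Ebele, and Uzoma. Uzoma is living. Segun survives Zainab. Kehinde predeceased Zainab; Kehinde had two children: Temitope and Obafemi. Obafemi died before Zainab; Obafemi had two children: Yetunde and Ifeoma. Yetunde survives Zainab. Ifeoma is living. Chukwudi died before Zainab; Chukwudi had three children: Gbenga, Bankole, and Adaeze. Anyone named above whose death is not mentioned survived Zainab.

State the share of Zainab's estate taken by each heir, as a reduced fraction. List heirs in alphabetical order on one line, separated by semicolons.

There is no surviving spouse, so the entire estate passes to Zainab's descendants per capita at each generation.
At generation 1 (Jide, Morounke, Segun, Kehinde, Chukwudi) there are 5 shares of (1)/5 = 1/5 each.
Living: Morounke and Segun — each takes 1/5.
Deceased: Jide, Kehinde, and Chukwudi. Their combined 3/5 is pooled and carried to generation 2.
At generation 2 (Dayo, Ebele, Uzoma, Temitope, Obafemi, Gbenga, Bankole, Adaeze) there are 8 shares of (3/5)/8 = 3/40 each.
Living: Dayo, Ebele, Uzoma, Temitope, Gbenga, Bankole, and Adaeze — each takes 3/40.
Deceased: Obafemi. That 3/40 share is carried to generation 3.
At generation 3 (Yetunde, Ifeoma) there are 2 shares of (3/40)/2 = 3/80 each.
Living: Yetunde and Ifeoma — each takes 3/80.

Adaeze 3/40; Bankole 3/40; Dayo 3/40; Ebele 3/40; Gbenga 3/40; Ifeoma 3/80; Morounke 1/5; Segun 1/5; Temitope 3/40; Uzoma 3/40; Yetunde 3/80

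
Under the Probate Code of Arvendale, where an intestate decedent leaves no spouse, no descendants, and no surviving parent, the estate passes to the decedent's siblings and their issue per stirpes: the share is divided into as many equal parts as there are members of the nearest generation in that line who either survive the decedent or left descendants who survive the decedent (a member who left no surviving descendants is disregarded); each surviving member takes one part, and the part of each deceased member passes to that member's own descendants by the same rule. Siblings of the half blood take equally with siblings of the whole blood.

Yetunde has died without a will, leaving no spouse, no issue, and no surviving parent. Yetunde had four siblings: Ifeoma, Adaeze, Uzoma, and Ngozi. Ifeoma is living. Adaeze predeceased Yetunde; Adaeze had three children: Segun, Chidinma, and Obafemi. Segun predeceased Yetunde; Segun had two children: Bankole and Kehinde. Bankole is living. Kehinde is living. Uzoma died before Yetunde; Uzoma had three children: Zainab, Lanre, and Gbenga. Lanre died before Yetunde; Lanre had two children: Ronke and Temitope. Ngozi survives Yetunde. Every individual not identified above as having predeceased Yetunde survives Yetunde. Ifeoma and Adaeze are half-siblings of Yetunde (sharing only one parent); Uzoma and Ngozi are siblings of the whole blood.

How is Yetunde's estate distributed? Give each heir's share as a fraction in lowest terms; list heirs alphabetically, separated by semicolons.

Bankole 1/24; Chidinma 1/12; Gbenga 1/12; Ifeoma 1/4; Kehinde 1/24; Ngozi 1/4; Obafemi 1/12; Ronke 1/24; Temitope 1/24; Zainab 1/12

No spouse, descendants, or parent survives, so the estate passes to Yetunde's siblings per stirpes.
Half-blood and whole-blood siblings take equally under the stated rule.
The estate is divided into 4 equal shares of 1/4 among Ifeoma, Adaeze, Uzoma, Ngozi.
Ifeoma is living and takes 1/4.
Adaeze predeceased; the 1/4 allotted to Adaeze's branch passes to Adaeze's issue by representation.
The 1/4 is divided into 3 equal shares of 1/12 among Segun, Chidinma, Obafemi.
Segun predeceased; the 1/12 allotted to Segun's branch passes to Segun's issue by representation.
The 1/12 is divided into 2 equal shares of 1/24 among Bankole, Kehinde.
Bankole is living and takes 1/24.
Kehinde is living and takes 1/24.
Chidinma is living and takes 1/12.
Obafemi is living and takes 1/12.
Uzoma predeceased; the 1/4 allotted to Uzoma's branch passes to Uzoma's issue by representation.
The 1/4 is divided into 3 equal shares of 1/12 among Zainab, Lanre, Gbenga.
Zainab is living and takes 1/12.
Lanre predeceased; the 1/12 allotted to Lanre's branch passes to Lanre's issue by representation.
The 1/12 is divided into 2 equal shares of 1/24 among Ronke, Temitope.
Ronke is living and takes 1/24.
Temitope is living and takes 1/24.
Gbenga is living and takes 1/12.
Ngozi is living and takes 1/4.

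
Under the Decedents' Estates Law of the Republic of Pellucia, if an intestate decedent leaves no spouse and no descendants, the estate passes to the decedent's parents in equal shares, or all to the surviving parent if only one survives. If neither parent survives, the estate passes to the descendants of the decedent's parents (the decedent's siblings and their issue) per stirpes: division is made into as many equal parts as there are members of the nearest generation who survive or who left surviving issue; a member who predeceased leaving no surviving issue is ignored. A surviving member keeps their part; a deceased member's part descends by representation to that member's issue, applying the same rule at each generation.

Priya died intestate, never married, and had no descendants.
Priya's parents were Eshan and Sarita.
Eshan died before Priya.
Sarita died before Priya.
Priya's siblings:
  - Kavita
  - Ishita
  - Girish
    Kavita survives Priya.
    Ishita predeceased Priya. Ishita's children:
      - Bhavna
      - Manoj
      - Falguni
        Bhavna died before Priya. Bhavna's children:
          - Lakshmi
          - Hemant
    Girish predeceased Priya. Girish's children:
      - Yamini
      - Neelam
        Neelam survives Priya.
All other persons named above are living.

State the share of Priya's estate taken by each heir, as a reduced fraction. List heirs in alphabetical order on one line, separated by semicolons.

Neither parent survives and there are no descendants, so the estate passes to Priya's siblings and their issue per stirpes.
The estate is divided into 3 equal shares of 1/3 among Kavita, Ishita, Girish.
Kavita is living and takes 1/3.
Ishita predeceased; the 1/3 allotted to Ishita's branch passes to Ishita's issue by representation.
The 1/3 is divided into 3 equal shares of 1/9 among Bhavna, Manoj, Falguni.
Bhavna predeceased; the 1/9 allotted to Bhavna's branch passes to Bhavna's issue by representation.
The 1/9 is divided into 2 equal shares of 1/18 among Lakshmi, Hemant.
Lakshmi is living and takes 1/18.
Hemant is living and takes 1/18.
Manoj is living and takes 1/9.
Falguni is living and takes 1/9.
Girish predeceased; the 1/3 allotted to Girish's branch passes to Girish's issue by representation.
The 1/3 is divided into 2 equal shares of 1/6 among Yamini, Neelam.
Yamini is living and takes 1/6.
Neelam is living and takes 1/6.

Falguni 1/9; Hemant 1/18; Kavita 1/3; Lakshmi 1/18; Manoj 1/9; Neelam 1/6; Yamini 1/6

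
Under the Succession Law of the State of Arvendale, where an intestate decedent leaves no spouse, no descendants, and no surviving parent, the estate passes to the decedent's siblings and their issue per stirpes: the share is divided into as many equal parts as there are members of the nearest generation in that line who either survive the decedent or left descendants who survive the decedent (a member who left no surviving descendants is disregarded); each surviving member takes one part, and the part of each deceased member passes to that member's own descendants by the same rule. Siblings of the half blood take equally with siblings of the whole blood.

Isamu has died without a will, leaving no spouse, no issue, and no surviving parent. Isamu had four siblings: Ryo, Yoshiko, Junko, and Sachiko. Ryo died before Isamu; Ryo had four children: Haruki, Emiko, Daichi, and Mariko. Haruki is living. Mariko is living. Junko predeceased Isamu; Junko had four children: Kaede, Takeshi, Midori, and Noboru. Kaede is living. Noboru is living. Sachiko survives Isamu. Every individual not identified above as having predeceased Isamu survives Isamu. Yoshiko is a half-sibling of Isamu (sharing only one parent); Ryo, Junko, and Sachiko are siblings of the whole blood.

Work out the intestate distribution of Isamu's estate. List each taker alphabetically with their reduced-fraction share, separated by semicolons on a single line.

Daichi 1/16; Emiko 1/16; Haruki 1/16; Kaede 1/16; Mariko 1/16; Midori 1/16; Noboru 1/16; Sachiko 1/4; Takeshi 1/16; Yoshiko 1/4

No spouse, descendants, or parent survives, so the estate passes to Isamu's siblings per stirpes.
Half-blood and whole-blood siblings take equally under the stated rule.
The estate is divided into 4 equal shares of 1/4 among Ryo, Yoshiko, Junko, Sachiko.
Ryo predeceased; the 1/4 allotted to Ryo's branch passes to Ryo's issue by representation.
The 1/4 is divided into 4 equal shares of 1/16 among Haruki, Emiko, Daichi, Mariko.
Haruki is living and takes 1/16.
Emiko is living and takes 1/16.
Daichi is living and takes 1/16.
Mariko is living and takes 1/16.
Yoshiko is living and takes 1/4.
Junko predeceased; the 1/4 allotted to Junko's branch passes to Junko's issue by representation.
The 1/4 is divided into 4 equal shares of 1/16 among Kaede, Takeshi, Midori, Noboru.
Kaede is living and takes 1/16.
Takeshi is living and takes 1/16.
Midori is living and takes 1/16.
Noboru is living and takes 1/16.
Sachiko is living and takes 1/4.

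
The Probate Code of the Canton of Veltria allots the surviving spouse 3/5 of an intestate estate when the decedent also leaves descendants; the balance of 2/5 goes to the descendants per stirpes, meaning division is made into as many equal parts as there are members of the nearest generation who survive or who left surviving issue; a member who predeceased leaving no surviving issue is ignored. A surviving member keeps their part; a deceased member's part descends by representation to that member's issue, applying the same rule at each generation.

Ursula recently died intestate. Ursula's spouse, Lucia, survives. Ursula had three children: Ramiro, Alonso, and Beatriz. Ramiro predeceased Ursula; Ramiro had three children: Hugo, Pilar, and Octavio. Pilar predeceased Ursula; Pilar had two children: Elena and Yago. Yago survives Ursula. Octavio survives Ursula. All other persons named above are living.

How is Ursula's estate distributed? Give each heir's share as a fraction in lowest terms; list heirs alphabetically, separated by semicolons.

Alonso 2/15; Beatriz 2/15; Elena 1/45; Hugo 2/45; Lucia 3/5; Octavio 2/45; Yago 1/45

Lucia, as surviving spouse, takes 3/5.
The remaining 2/5 passes to Ursula's descendants per stirpes.
The 2/5 is divided into 3 equal shares of 2/15 among Ramiro, Alonso, Beatriz.
Ramiro predeceased; the 2/15 allotted to Ramiro's branch passes to Ramiro's issue by representation.
The 2/15 is divided into 3 equal shares of 2/45 among Hugo, Pilar, Octavio.
Hugo is living and takes 2/45.
Pilar predeceased; the 2/45 allotted to Pilar's branch passes to Pilar's issue by representation.
The 2/45 is divided into 2 equal shares of 1/45 among Elena, Yago.
Elena is living and takes 1/45.
Yago is living and takes 1/45.
Octavio is living and takes 2/45.
Alonso is living and takes 2/15.
Beatriz is living and takes 2/15.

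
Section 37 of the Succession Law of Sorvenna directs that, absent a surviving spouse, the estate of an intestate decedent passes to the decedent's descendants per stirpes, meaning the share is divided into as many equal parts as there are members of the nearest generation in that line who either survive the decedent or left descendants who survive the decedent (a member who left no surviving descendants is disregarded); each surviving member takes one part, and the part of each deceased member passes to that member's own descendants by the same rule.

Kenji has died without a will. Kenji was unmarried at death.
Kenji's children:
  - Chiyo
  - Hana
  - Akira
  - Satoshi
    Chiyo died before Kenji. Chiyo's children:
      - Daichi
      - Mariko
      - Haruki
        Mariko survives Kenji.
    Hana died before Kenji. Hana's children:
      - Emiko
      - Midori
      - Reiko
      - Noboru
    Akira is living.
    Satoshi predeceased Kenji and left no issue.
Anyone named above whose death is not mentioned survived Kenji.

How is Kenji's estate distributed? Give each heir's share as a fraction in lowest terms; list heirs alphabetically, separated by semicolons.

There is no surviving spouse, so the entire estate passes to Kenji's descendants per stirpes.
Satoshi left no surviving issue, so that branch lapses and is disregarded.
The estate is divided into 3 equal shares of 1/3 among Chiyo, Hana, Akira.
Chiyo predeceased; the 1/3 allotted to Chiyo's branch passes to Chiyo's issue by representation.
The 1/3 is divided into 3 equal shares of 1/9 among Daichi, Mariko, Haruki.
Daichi is living and takes 1/9.
Mariko is living and takes 1/9.
Haruki is living and takes 1/9.
Hana predeceased; the 1/3 allotted to Hana's branch passes to Hana's issue by representation.
The 1/3 is divided into 4 equal shares of 1/12 among Emiko, Midori, Reiko, Noboru.
Emiko is living and takes 1/12.
Midori is living and takes 1/12.
Reiko is living and takes 1/12.
Noboru is living and takes 1/12.
Akira is living and takes 1/3.

Akira 1/3; Daichi 1/9; Emiko 1/12; Haruki 1/9; Mariko 1/9; Midori 1/12; Noboru 1/12; Reiko 1/12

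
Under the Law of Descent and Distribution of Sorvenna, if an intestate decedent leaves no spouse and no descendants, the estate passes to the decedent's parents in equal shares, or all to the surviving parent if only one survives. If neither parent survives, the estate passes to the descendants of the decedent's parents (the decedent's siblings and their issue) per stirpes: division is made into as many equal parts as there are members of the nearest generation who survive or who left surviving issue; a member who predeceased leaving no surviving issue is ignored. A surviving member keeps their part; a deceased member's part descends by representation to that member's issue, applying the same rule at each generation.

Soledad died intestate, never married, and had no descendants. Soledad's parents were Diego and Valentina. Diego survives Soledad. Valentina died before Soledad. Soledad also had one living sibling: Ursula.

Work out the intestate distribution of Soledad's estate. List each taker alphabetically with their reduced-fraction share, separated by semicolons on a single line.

Only one parent, Diego, survives, so Diego takes the entire estate. The siblings take nothing because a surviving parent has priority.

Diego 1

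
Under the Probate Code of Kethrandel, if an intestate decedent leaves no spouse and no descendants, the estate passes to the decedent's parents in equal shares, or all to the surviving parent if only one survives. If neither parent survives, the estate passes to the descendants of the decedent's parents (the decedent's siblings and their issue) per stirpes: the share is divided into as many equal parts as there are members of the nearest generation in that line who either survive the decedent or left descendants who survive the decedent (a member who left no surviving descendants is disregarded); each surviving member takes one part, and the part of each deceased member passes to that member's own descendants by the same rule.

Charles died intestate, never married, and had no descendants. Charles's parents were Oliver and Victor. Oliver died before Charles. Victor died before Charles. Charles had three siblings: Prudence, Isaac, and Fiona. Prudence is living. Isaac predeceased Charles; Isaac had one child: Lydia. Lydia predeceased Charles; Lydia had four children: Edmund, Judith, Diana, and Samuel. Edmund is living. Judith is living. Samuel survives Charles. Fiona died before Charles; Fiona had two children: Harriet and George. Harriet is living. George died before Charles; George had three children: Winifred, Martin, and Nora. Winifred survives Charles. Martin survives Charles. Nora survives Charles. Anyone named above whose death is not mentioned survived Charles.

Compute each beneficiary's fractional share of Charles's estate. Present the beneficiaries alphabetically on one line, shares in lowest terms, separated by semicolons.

Neither parent survives and there are no descendants, so the estate passes to Charles's siblings and their issue per stirpes.
The estate is divided into 3 equal shares of 1/3 among Prudence, Isaac, Fiona.
Prudence is living and takes 1/3.
Isaac predeceased; the 1/3 allotted to Isaac's branch passes to Isaac's issue by representation.
Lydia's line is the sole branch at this level, so the full 1/3 passes to Lydia's issue by representation.
The 1/3 is divided into 4 equal shares of 1/12 among Edmund, Judith, Diana, Samuel.
Edmund is living and takes 1/12.
Judith is living and takes 1/12.
Diana is living and takes 1/12.
Samuel is living and takes 1/12.
Fiona predeceased; the 1/3 allotted to Fiona's branch passes to Fiona's issue by representation.
The 1/3 is divided into 2 equal shares of 1/6 among Harriet, George.
Harriet is living and takes 1/6.
George predeceased; the 1/6 allotted to George's branch passes to George's issue by representation.
The 1/6 is divided into 3 equal shares of 1/18 among Winifred, Martin, Nora.
Winifred is living and takes 1/18.
Martin is living and takes 1/18.
Nora is living and takes 1/18.

Diana 1/12; Edmund 1/12; Harriet 1/6; Judith 1/12; Martin 1/18; Nora 1/18; Prudence 1/3; Samuel 1/12; Winifred 1/18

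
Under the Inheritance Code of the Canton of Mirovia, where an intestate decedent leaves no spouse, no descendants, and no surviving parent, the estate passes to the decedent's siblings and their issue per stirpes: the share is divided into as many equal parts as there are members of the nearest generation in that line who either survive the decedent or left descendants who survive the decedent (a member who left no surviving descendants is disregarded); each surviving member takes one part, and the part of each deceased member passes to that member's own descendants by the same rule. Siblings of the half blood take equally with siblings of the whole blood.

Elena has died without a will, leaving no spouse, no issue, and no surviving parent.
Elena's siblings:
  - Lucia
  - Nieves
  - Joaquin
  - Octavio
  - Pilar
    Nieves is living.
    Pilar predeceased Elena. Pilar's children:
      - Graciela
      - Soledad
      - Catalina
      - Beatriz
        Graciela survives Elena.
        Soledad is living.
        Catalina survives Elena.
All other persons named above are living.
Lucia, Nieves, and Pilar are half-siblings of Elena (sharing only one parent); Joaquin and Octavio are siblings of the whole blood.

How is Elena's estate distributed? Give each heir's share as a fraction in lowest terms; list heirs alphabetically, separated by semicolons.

No spouse, descendants, or parent survives, so the estate passes to Elena's siblings per stirpes.
Half-blood and whole-blood siblings take equally under the stated rule.
The estate is divided into 5 equal shares of 1/5 among Lucia, Nieves, Joaquin, Octavio, Pilar.
Lucia is living and takes 1/5.
Nieves is living and takes 1/5.
Joaquin is living and takes 1/5.
Octavio is living and takes 1/5.
Pilar predeceased; the 1/5 allotted to Pilar's branch passes to Pilar's issue by representation.
The 1/5 is divided into 4 equal shares of 1/20 among Graciela, Soledad, Catalina, Beatriz.
Graciela is living and takes 1/20.
Soledad is living and takes 1/20.
Catalina is living and takes 1/20.
Beatriz is living and takes 1/20.

Beatriz 1/20; Catalina 1/20; Graciela 1/20; Joaquin 1/5; Lucia 1/5; Nieves 1/5; Octavio 1/5; Soledad 1/20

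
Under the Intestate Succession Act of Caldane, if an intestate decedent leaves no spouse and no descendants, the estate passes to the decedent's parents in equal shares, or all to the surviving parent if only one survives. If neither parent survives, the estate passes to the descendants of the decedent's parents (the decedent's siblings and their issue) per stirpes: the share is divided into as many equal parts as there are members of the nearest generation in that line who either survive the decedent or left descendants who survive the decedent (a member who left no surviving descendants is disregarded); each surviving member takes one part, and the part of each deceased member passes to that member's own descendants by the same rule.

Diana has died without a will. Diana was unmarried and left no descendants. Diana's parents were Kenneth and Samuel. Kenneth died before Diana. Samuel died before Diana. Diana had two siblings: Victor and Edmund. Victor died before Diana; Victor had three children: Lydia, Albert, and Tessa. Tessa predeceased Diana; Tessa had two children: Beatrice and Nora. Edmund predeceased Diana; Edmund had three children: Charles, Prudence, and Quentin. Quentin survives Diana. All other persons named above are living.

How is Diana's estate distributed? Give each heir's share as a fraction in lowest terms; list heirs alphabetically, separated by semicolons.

Neither parent survives and there are no descendants, so the estate passes to Diana's siblings and their issue per stirpes.
The estate is divided into 2 equal shares of 1/2 among Victor, Edmund.
Victor predeceased; the 1/2 allotted to Victor's branch passes to Victor's issue by representation.
The 1/2 is divided into 3 equal shares of 1/6 among Lydia, Albert, Tessa.
Lydia is living and takes 1/6.
Albert is living and takes 1/6.
Tessa predeceased; the 1/6 allotted to Tessa's branch passes to Tessa's issue by representation.
The 1/6 is divided into 2 equal shares of 1/12 among Beatrice, Nora.
Beatrice is living and takes 1/12.
Nora is living and takes 1/12.
Edmund predeceased; the 1/2 allotted to Edmund's branch passes to Edmund's issue by representation.
The 1/2 is divided into 3 equal shares of 1/6 among Charles, Prudence, Quentin.
Charles is living and takes 1/6.
Prudence is living and takes 1/6.
Quentin is living and takes 1/6.

Albert 1/6; Beatrice 1/12; Charles 1/6; Lydia 1/6; Nora 1/12; Prudence 1/6; Quentin 1/6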